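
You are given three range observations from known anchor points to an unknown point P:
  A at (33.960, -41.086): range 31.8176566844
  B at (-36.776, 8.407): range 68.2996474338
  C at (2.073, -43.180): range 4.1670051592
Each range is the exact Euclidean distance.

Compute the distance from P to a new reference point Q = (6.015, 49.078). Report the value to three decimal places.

96.424

eq1: (x − 33.960)² + (y + 41.086)² = 31.8176566844²
eq2: (x + 36.776)² + (y − 8.407)² = 68.2996474338²
eq3: (x − 2.073)² + (y + 43.180)² = 4.1670051592²
eq3−eq2, eq3−eq1 (x²,y² cancel):
  -77.698·x + 103.174·y = -5093.135812
  63.774·x + 4.188·y = -22.468078
det = -77.698·4.188 − 103.174·63.774 = -6905.217900
x = (-5093.135812·4.188 − 103.174·-22.468078) / -6905.217900 = 2.753270
y = (-77.698·-22.468078 − -5093.135812·63.774) / -6905.217900 = -47.291103
|P − Q| = √((2.753270 − 6.015)² + (-47.291103 − 49.078)²) = 96.424285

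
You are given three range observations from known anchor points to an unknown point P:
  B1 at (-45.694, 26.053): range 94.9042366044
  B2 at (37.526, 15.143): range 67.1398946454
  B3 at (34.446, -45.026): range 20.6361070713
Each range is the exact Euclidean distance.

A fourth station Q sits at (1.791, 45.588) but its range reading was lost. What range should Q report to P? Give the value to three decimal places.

94.118

eq1: (x + 45.694)² + (y − 26.053)² = 94.9042366044²
eq2: (x − 37.526)² + (y − 15.143)² = 67.1398946454²
eq3: (x − 34.446)² + (y + 45.026)² = 20.6361070713²
eq2−eq1, eq2−eq3 (x²,y² cancel):
  -166.440·x + 21.820·y = -3369.859352
  -6.160·x − 120.338·y = 5658.273005
det = -166.440·-120.338 − 21.820·-6.160 = 20163.467920
x = (-3369.859352·-120.338 − 21.820·5658.273005) / 20163.467920 = 13.988597
y = (-166.440·5658.273005 − -3369.859352·-6.160) / 20163.467920 = -47.735900
|P − Q| = √((13.988597 − 1.791)² + (-47.735900 − 45.588)²) = 94.117648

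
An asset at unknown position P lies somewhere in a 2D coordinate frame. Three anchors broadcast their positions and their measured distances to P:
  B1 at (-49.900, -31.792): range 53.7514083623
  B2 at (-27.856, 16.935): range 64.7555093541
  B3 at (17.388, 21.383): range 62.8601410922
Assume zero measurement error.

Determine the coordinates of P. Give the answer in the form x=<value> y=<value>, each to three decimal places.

x=3.242 y=-39.865

eq1: (x + 49.900)² + (y + 31.792)² = 53.7514083623²
eq2: (x + 27.856)² + (y − 16.935)² = 64.7555093541²
eq3: (x − 17.388)² + (y − 21.383)² = 62.8601410922²
eq1−eq3, eq1−eq2 (x²,y² cancel):
  134.576·x + 106.350·y = -3803.349468
  44.088·x + 97.454·y = -3742.052394
det = 134.576·97.454 − 106.350·44.088 = 8426.210704
x = (-3803.349468·97.454 − 106.350·-3742.052394) / 8426.210704 = 3.241748
y = (134.576·-3742.052394 − -3803.349468·44.088) / 8426.210704 = -39.864701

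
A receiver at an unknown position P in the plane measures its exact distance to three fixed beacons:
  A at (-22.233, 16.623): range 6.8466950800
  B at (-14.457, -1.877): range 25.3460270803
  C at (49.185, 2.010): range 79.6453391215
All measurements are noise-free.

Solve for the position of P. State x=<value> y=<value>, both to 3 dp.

eq1: (x + 22.233)² + (y − 16.623)² = 6.8466950800²
eq2: (x + 14.457)² + (y + 1.877)² = 25.3460270803²
eq3: (x − 49.185)² + (y − 2.010)² = 79.6453391215²
eq3−eq2, eq3−eq1 (x²,y² cancel):
  -127.284·x − 7.774·y = 3490.282608
  -142.836·x + 29.226·y = 4643.928903
det = -127.284·29.226 − -7.774·-142.836 = -4830.409248
x = (3490.282608·29.226 − -7.774·4643.928903) / -4830.409248 = -28.591553
y = (-127.284·4643.928903 − 3490.282608·-142.836) / -4830.409248 = 19.161904

x=-28.592 y=19.162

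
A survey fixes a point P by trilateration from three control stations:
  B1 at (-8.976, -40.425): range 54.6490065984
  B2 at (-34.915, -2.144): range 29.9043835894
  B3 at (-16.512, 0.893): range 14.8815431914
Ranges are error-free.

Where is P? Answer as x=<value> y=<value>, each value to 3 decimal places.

x=-9.883 y=14.216

eq1: (x + 8.976)² + (y + 40.425)² = 54.6490065984²
eq2: (x + 34.915)² + (y + 2.144)² = 29.9043835894²
eq3: (x + 16.512)² + (y − 0.893)² = 14.8815431914²
eq1−eq3, eq1−eq2 (x²,y² cancel):
  -15.072·x + 82.636·y = 1323.747986
  -51.878·x + 76.562·y = 1601.146524
det = -15.072·76.562 − 82.636·-51.878 = 3133.047944
x = (1323.747986·76.562 − 82.636·1601.146524) / 3133.047944 = -9.882884
y = (-15.072·1601.146524 − 1323.747986·-51.878) / 3133.047944 = 14.216481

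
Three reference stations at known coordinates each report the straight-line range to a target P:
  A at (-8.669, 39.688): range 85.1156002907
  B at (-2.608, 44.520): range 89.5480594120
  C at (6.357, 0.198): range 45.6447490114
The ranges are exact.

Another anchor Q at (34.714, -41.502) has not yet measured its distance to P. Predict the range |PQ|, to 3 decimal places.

34.958

eq1: (x + 8.669)² + (y − 39.688)² = 85.1156002907²
eq2: (x + 2.608)² + (y − 44.520)² = 89.5480594120²
eq3: (x − 6.357)² + (y − 0.198)² = 45.6447490114²
eq1−eq3, eq1−eq2 (x²,y² cancel):
  30.052·x − 78.980·y = 3551.384049
  12.122·x + 9.664·y = -435.646373
det = 30.052·9.664 − -78.980·12.122 = 1247.818088
x = (3551.384049·9.664 − -78.980·-435.646373) / 1247.818088 = -0.069541
y = (30.052·-435.646373 − 3551.384049·12.122) / 1247.818088 = -44.992073
|P − Q| = √((-0.069541 − 34.714)² + (-44.992073 − -41.502)²) = 34.958195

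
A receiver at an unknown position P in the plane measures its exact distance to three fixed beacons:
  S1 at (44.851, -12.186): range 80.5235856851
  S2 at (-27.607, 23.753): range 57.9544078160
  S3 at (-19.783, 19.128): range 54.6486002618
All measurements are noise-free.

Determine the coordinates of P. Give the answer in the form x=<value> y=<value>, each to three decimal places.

eq1: (x − 44.851)² + (y + 12.186)² = 80.5235856851²
eq2: (x + 27.607)² + (y − 23.753)² = 57.9544078160²
eq3: (x + 19.783)² + (y − 19.128)² = 54.6486002618²
eq1−eq2, eq1−eq3 (x²,y² cancel):
  -144.916·x + 71.878·y = 2291.575127
  -129.268·x + 62.628·y = 2094.715017
det = -144.916·62.628 − 71.878·-129.268 = 215.726056
x = (2291.575127·62.628 − 71.878·2094.715017) / 215.726056 = -32.667166
y = (-144.916·2094.715017 − 2291.575127·-129.268) / 215.726056 = -33.980076

x=-32.667 y=-33.980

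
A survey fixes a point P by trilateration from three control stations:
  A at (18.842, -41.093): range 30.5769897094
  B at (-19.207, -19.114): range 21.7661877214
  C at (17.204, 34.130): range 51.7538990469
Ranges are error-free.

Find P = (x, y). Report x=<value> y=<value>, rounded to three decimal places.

x=2.242 y=-15.414

eq1: (x − 18.842)² + (y + 41.093)² = 30.5769897094²
eq2: (x + 19.207)² + (y + 19.114)² = 21.7661877214²
eq3: (x − 17.204)² + (y − 34.130)² = 51.7538990469²
eq2−eq3, eq2−eq1 (x²,y² cancel):
  72.822·x + 106.488·y = -1478.118468
  76.098·x − 43.958·y = 848.216396
det = 72.822·-43.958 − 106.488·76.098 = -11304.633300
x = (-1478.118468·-43.958 − 106.488·848.216396) / -11304.633300 = 2.242420
y = (72.822·848.216396 − -1478.118468·76.098) / -11304.633300 = -15.414093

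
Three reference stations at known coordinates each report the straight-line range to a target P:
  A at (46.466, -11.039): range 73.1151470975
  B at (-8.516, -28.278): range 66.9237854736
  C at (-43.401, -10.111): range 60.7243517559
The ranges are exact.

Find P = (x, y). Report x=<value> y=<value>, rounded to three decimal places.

x=-7.186 y=38.633

eq1: (x − 46.466)² + (y + 11.039)² = 73.1151470975²
eq2: (x + 8.516)² + (y + 28.278)² = 66.9237854736²
eq3: (x + 43.401)² + (y + 10.111)² = 60.7243517559²
eq1−eq3, eq1−eq2 (x²,y² cancel):
  -179.734·x + 1.856·y = 1363.308284
  -109.964·x − 34.478·y = -541.749464
det = -179.734·-34.478 − 1.856·-109.964 = 6400.962036
x = (1363.308284·-34.478 − 1.856·-541.749464) / 6400.962036 = -7.186210
y = (-179.734·-541.749464 − 1363.308284·-109.964) / 6400.962036 = 38.632573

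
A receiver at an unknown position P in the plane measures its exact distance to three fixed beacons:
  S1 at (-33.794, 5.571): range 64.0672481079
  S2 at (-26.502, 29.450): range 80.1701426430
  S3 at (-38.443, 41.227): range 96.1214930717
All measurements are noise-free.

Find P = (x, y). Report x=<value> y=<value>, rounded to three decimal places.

x=8.183 y=-42.828

eq1: (x + 33.794)² + (y − 5.571)² = 64.0672481079²
eq2: (x + 26.502)² + (y − 29.450)² = 80.1701426430²
eq3: (x + 38.443)² + (y − 41.227)² = 96.1214930717²
eq2−eq3, eq2−eq1 (x²,y² cancel):
  -23.882·x + 23.554·y = -1204.218385
  -14.584·x − 47.758·y = 1926.051464
det = -23.882·-47.758 − 23.554·-14.584 = 1484.068092
x = (-1204.218385·-47.758 − 23.554·1926.051464) / 1484.068092 = 8.183483
y = (-23.882·1926.051464 − -1204.218385·-14.584) / 1484.068092 = -42.828414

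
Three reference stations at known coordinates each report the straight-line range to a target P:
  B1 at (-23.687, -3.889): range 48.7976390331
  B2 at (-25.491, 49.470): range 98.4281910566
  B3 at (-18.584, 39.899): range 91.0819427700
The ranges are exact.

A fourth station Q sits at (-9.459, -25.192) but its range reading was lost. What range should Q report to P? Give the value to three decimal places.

eq1: (x + 23.687)² + (y + 3.889)² = 48.7976390331²
eq2: (x + 25.491)² + (y − 49.470)² = 98.4281910566²
eq3: (x + 18.584)² + (y − 39.899)² = 91.0819427700²
eq1−eq3, eq1−eq2 (x²,y² cancel):
  10.206·x + 87.576·y = -4553.613757
  -3.608·x + 106.718·y = -4786.025528
det = 10.206·106.718 − 87.576·-3.608 = 1405.138116
x = (-4553.613757·106.718 − 87.576·-4786.025528) / 1405.138116 = -47.548053
y = (10.206·-4786.025528 − -4553.613757·-3.608) / 1405.138116 = -46.454946
|P − Q| = √((-47.548053 − -9.459)² + (-46.454946 − -25.192)²) = 43.622114

43.622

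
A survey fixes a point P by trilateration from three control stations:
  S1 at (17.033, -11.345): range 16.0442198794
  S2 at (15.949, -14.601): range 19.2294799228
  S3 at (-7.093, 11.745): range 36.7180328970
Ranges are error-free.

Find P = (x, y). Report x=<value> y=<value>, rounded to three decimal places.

x=27.859 y=0.496

eq1: (x − 17.033)² + (y + 11.345)² = 16.0442198794²
eq2: (x − 15.949)² + (y + 14.601)² = 19.2294799228²
eq3: (x + 7.093)² + (y − 11.745)² = 36.7180328970²
eq3−eq2, eq3−eq1 (x²,y² cancel):
  46.084·x − 52.692·y = 1257.745170
  48.252·x − 46.180·y = 1321.373388
det = 46.084·-46.180 − -52.692·48.252 = 414.335264
x = (1257.745170·-46.180 − -52.692·1321.373388) / 414.335264 = 27.859407
y = (46.084·1321.373388 − 1257.745170·48.252) / 414.335264 = 0.495858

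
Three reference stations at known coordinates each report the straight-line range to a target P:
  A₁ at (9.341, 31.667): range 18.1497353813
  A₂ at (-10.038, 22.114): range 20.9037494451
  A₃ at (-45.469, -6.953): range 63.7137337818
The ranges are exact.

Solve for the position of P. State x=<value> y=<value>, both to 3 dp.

x=-5.250 y=42.462

eq1: (x − 9.341)² + (y − 31.667)² = 18.1497353813²
eq2: (x + 10.038)² + (y − 22.114)² = 20.9037494451²
eq3: (x + 45.469)² + (y + 6.953)² = 63.7137337818²
eq1−eq2, eq1−eq3 (x²,y² cancel):
  -38.758·x − 19.106·y = -607.816576
  -109.620·x − 77.240·y = -2704.305978
det = -38.758·-77.240 − -19.106·-109.620 = 899.268200
x = (-607.816576·-77.240 − -19.106·-2704.305978) / 899.268200 = -5.249510
y = (-38.758·-2704.305978 − -607.816576·-109.620) / 899.268200 = 42.461902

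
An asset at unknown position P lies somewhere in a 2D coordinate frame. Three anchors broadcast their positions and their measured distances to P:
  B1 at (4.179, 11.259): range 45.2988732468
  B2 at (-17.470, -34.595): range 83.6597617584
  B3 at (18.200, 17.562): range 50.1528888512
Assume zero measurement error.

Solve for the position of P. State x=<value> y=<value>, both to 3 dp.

eq1: (x − 4.179)² + (y − 11.259)² = 45.2988732468²
eq2: (x + 17.470)² + (y + 34.595)² = 83.6597617584²
eq3: (x − 18.200)² + (y − 17.562)² = 50.1528888512²
eq2−eq1, eq2−eq3 (x²,y² cancel):
  43.298·x + 91.708·y = 3589.182017
  71.340·x + 104.314·y = 3621.292396
det = 43.298·104.314 − 91.708·71.340 = -2025.861148
x = (3589.182017·104.314 − 91.708·3621.292396) / -2025.861148 = -20.880232
y = (43.298·3621.292396 − 3589.182017·71.340) / -2025.861148 = 48.995227

x=-20.880 y=48.995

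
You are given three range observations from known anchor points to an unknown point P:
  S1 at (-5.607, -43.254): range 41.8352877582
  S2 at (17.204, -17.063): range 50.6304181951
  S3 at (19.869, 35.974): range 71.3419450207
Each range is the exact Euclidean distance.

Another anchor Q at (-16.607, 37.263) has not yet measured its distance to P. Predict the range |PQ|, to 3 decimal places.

eq1: (x + 5.607)² + (y + 43.254)² = 41.8352877582²
eq2: (x − 17.204)² + (y + 17.063)² = 50.6304181951²
eq3: (x − 19.869)² + (y − 35.974)² = 71.3419450207²
eq2−eq3, eq2−eq1 (x²,y² cancel):
  5.330·x + 106.074·y = -1424.451621
  -45.622·x − 52.382·y = 2128.471325
det = 5.330·-52.382 − 106.074·-45.622 = 4560.111968
x = (-1424.451621·-52.382 − 106.074·2128.471325) / 4560.111968 = -33.148274
y = (5.330·2128.471325 − -1424.451621·-45.622) / 4560.111968 = -11.763215
|P − Q| = √((-33.148274 − -16.607)² + (-11.763215 − 37.263)²) = 51.741507

51.742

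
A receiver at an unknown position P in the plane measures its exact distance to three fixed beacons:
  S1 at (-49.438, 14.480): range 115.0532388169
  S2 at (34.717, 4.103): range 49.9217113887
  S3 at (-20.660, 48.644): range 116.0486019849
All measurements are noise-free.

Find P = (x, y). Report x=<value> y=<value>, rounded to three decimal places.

x=49.980 y=-43.428

eq1: (x + 49.438)² + (y − 14.480)² = 115.0532388169²
eq2: (x − 34.717)² + (y − 4.103)² = 49.9217113887²
eq3: (x + 20.660)² + (y − 48.644)² = 116.0486019849²
eq2−eq3, eq2−eq1 (x²,y² cancel):
  -110.754·x + 89.082·y = -9404.131117
  -168.310·x + 20.754·y = -9313.388948
det = -110.754·20.754 − 89.082·-168.310 = 12694.802904
x = (-9404.131117·20.754 − 89.082·-9313.388948) / 12694.802904 = 49.979663
y = (-110.754·-9313.388948 − -9404.131117·-168.310) / 12694.802904 = -43.428341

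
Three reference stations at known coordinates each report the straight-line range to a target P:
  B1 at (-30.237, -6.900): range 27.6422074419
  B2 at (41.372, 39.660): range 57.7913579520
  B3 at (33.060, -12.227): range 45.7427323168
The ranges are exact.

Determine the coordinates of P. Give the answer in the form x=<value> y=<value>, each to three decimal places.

eq1: (x + 30.237)² + (y + 6.900)² = 27.6422074419²
eq2: (x − 41.372)² + (y − 39.660)² = 57.7913579520²
eq3: (x − 33.060)² + (y + 12.227)² = 45.7427323168²
eq3−eq1, eq3−eq2 (x²,y² cancel):
  -126.594·x + 10.654·y = 1047.728968
  16.624·x + 103.774·y = 794.651361
det = -126.594·103.774 − 10.654·16.624 = -13314.277852
x = (1047.728968·103.774 − 10.654·794.651361) / -13314.277852 = -7.530323
y = (-126.594·794.651361 − 1047.728968·16.624) / -13314.277852 = 8.863833

x=-7.530 y=8.864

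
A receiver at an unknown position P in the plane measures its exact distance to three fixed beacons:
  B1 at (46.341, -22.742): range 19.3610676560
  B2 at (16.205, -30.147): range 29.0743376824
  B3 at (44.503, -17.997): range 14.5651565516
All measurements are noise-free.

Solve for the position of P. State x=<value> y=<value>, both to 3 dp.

eq1: (x − 46.341)² + (y + 22.742)² = 19.3610676560²
eq2: (x − 16.205)² + (y + 30.147)² = 29.0743376824²
eq3: (x − 44.503)² + (y + 17.997)² = 14.5651565516²
eq2−eq3, eq2−eq1 (x²,y² cancel):
  56.596·x + 24.300·y = 1766.138710
  60.272·x + 14.810·y = 1963.709382
det = 56.596·14.810 − 24.300·60.272 = -626.422840
x = (1766.138710·14.810 − 24.300·1963.709382) / -626.422840 = 34.420239
y = (56.596·1963.709382 − 1766.138710·60.272) / -626.422840 = -7.485972

x=34.420 y=-7.486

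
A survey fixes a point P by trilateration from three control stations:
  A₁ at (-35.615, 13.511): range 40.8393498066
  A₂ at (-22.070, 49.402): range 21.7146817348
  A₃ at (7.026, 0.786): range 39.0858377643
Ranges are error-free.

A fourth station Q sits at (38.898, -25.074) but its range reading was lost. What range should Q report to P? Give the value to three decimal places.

76.290

eq1: (x + 35.615)² + (y − 13.511)² = 40.8393498066²
eq2: (x + 22.070)² + (y − 49.402)² = 21.7146817348²
eq3: (x − 7.026)² + (y − 0.786)² = 39.0858377643²
eq3−eq2, eq3−eq1 (x²,y² cancel):
  -58.192·x + 97.232·y = 3933.835343
  -85.282·x + 25.450·y = 1260.843095
det = -58.192·25.450 − 97.232·-85.282 = 6811.153024
x = (3933.835343·25.450 − 97.232·1260.843095) / 6811.153024 = -3.300203
y = (-58.192·1260.843095 − 3933.835343·-85.282) / 6811.153024 = 38.483112
|P − Q| = √((-3.300203 − 38.898)² + (38.483112 − -25.074)²) = 76.290201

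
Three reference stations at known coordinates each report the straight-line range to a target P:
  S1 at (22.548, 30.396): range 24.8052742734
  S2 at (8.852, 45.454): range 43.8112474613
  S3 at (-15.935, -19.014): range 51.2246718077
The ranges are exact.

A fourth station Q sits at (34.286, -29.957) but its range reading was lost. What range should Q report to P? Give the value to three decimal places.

36.738

eq1: (x − 22.548)² + (y − 30.396)² = 24.8052742734²
eq2: (x − 8.852)² + (y − 45.454)² = 43.8112474613²
eq3: (x + 15.935)² + (y + 19.014)² = 51.2246718077²
eq3−eq2, eq3−eq1 (x²,y² cancel):
  49.574·x + 128.936·y = 2233.509197
  76.966·x + 98.820·y = 2825.538069
det = 49.574·98.820 − 128.936·76.966 = -5024.785496
x = (2233.509197·98.820 − 128.936·2825.538069) / -5024.785496 = 28.577976
y = (49.574·2825.538069 − 2233.509197·76.966) / -5024.785496 = 6.334807
|P − Q| = √((28.577976 − 34.286)² + (6.334807 − -29.957)²) = 36.737947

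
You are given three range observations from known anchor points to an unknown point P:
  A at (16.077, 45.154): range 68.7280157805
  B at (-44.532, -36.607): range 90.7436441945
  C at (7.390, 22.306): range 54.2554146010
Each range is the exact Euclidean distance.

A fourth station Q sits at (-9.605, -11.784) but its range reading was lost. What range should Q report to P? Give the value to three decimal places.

54.105

eq1: (x − 16.077)² + (y − 45.154)² = 68.7280157805²
eq2: (x + 44.532)² + (y + 36.607)² = 90.7436441945²
eq3: (x − 7.390)² + (y − 22.306)² = 54.2554146010²
eq3−eq1, eq3−eq2 (x²,y² cancel):
  17.374·x + 45.696·y = -34.706231
  -103.844·x − 117.826·y = -2519.757211
det = 17.374·-117.826 − 45.696·-103.844 = 2698.146500
x = (-34.706231·-117.826 − 45.696·-2519.757211) / 2698.146500 = 44.190381
y = (17.374·-2519.757211 − -34.706231·-103.844) / 2698.146500 = -17.561054
|P − Q| = √((44.190381 − -9.605)² + (-17.561054 − -11.784)²) = 54.104689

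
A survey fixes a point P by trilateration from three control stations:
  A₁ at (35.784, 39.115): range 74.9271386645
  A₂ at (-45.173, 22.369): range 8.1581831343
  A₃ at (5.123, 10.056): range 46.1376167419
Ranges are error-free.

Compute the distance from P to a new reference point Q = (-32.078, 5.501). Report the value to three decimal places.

eq1: (x − 35.784)² + (y − 39.115)² = 74.9271386645²
eq2: (x + 45.173)² + (y − 22.369)² = 8.1581831343²
eq3: (x − 5.123)² + (y − 10.056)² = 46.1376167419²
eq2−eq3, eq2−eq1 (x²,y² cancel):
  100.592·x − 24.626·y = -4475.727552
  161.914·x + 33.492·y = -5278.014365
det = 100.592·33.492 − -24.626·161.914 = 7356.321428
x = (-4475.727552·33.492 − -24.626·-5278.014365) / 7356.321428 = -38.045843
y = (100.592·-5278.014365 − -4475.727552·161.914) / 7356.321428 = 26.338834
|P − Q| = √((-38.045843 − -32.078)² + (26.338834 − 5.501)²) = 21.675573

21.676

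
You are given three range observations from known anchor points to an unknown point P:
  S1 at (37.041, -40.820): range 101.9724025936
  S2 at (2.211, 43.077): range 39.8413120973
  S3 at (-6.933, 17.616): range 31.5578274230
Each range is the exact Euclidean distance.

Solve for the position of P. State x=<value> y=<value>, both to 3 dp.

eq1: (x − 37.041)² + (y + 40.820)² = 101.9724025936²
eq2: (x − 2.211)² + (y − 43.077)² = 39.8413120973²
eq3: (x + 6.933)² + (y − 17.616)² = 31.5578274230²
eq3−eq1, eq3−eq2 (x²,y² cancel):
  87.948·x − 116.872·y = -6722.556283
  18.288·x + 50.922·y = 910.692827
det = 87.948·50.922 − -116.872·18.288 = 6615.843192
x = (-6722.556283·50.922 − -116.872·910.692827) / 6615.843192 = -35.655549
y = (87.948·910.692827 − -6722.556283·18.288) / 6615.843192 = 30.689319

x=-35.656 y=30.689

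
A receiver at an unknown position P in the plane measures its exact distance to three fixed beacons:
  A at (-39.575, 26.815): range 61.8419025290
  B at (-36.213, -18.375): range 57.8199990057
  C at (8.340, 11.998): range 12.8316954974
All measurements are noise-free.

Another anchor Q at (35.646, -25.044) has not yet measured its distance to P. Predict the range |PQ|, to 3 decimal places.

eq1: (x + 39.575)² + (y − 26.815)² = 61.8419025290²
eq2: (x + 36.213)² + (y + 18.375)² = 57.8199990057²
eq3: (x − 8.340)² + (y − 11.998)² = 12.8316954974²
eq1−eq3, eq1−eq2 (x²,y² cancel):
  95.830·x − 29.634·y = 1588.051253
  6.724·x − 90.380·y = -154.934233
det = 95.830·-90.380 − -29.634·6.724 = -8461.856384
x = (1588.051253·-90.380 − -29.634·-154.934233) / -8461.856384 = 17.504362
y = (95.830·-154.934233 − 1588.051253·6.724) / -8461.856384 = 3.016525
|P − Q| = √((17.504362 − 35.646)² + (3.016525 − -25.044)²) = 33.414250

33.414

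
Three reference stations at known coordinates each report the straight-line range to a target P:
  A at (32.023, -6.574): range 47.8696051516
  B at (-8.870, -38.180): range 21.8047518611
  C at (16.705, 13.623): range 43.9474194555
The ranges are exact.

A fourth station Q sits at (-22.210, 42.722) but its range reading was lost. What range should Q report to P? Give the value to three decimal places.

60.354

eq1: (x − 32.023)² + (y + 6.574)² = 47.8696051516²
eq2: (x + 8.870)² + (y + 38.180)² = 21.8047518611²
eq3: (x − 16.705)² + (y − 13.623)² = 43.9474194555²
eq3−eq2, eq3−eq1 (x²,y² cancel):
  -51.150·x − 103.606·y = 2527.674619
  30.636·x − 40.394·y = 243.923430
det = -51.150·-40.394 − -103.606·30.636 = 5240.226516
x = (2527.674619·-40.394 − -103.606·243.923430) / 5240.226516 = -14.661763
y = (-51.150·243.923430 − 2527.674619·30.636) / 5240.226516 = -17.158518
|P − Q| = √((-14.661763 − -22.210)² + (-17.158518 − 42.722)²) = 60.354390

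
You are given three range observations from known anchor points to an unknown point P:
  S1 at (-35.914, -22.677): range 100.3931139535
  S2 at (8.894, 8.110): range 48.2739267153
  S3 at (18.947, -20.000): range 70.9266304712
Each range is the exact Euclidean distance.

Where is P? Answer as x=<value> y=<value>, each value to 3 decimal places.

x=34.079 y=49.294

eq1: (x + 35.914)² + (y + 22.677)² = 100.3931139535²
eq2: (x − 8.894)² + (y − 8.110)² = 48.2739267153²
eq3: (x − 18.947)² + (y + 20.000)² = 70.9266304712²
eq2−eq3, eq2−eq1 (x²,y² cancel):
  20.106·x − 56.220·y = -2086.101436
  -89.616·x − 61.574·y = -6089.218940
det = 20.106·-61.574 − -56.220·-89.616 = -6276.218364
x = (-2086.101436·-61.574 − -56.220·-6089.218940) / -6276.218364 = 34.078846
y = (20.106·-6089.218940 − -2086.101436·-89.616) / -6276.218364 = 49.293680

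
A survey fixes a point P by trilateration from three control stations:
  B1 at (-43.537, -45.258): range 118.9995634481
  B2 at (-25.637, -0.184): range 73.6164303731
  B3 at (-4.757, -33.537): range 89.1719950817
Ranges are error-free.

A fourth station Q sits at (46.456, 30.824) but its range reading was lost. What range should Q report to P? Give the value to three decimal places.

eq1: (x + 43.537)² + (y + 45.258)² = 118.9995634481²
eq2: (x + 25.637)² + (y + 0.184)² = 73.6164303731²
eq3: (x + 4.757)² + (y + 33.537)² = 89.1719950817²
eq2−eq3, eq2−eq1 (x²,y² cancel):
  41.760·x − 66.706·y = -2042.196093
  -35.800·x − 90.148·y = -5455.049972
det = 41.760·-90.148 − -66.706·-35.800 = -6152.655280
x = (-2042.196093·-90.148 − -66.706·-5455.049972) / -6152.655280 = 29.220664
y = (41.760·-5455.049972 − -2042.196093·-35.800) / -6152.655280 = 48.907909
|P − Q| = √((29.220664 − 46.456)² + (48.907909 − 30.824)²) = 24.981685

24.982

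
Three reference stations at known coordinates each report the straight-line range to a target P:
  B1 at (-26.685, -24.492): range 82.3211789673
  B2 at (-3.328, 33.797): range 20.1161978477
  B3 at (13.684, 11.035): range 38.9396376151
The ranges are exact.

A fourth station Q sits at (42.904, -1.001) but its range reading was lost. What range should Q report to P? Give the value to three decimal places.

eq1: (x + 26.685)² + (y + 24.492)² = 82.3211789673²
eq2: (x + 3.328)² + (y − 33.797)² = 20.1161978477²
eq3: (x − 13.684)² + (y − 11.035)² = 38.9396376151²
eq1−eq2, eq1−eq3 (x²,y² cancel):
  46.714·x + 116.578·y = 6213.480595
  80.738·x + 71.054·y = 4257.556921
det = 46.714·71.054 − 116.578·80.738 = -6093.058008
x = (6213.480595·71.054 − 116.578·4257.556921) / -6093.058008 = 9.001198
y = (46.714·4257.556921 − 6213.480595·80.738) / -6093.058008 = 49.692040
|P − Q| = √((9.001198 − 42.904)² + (49.692040 − -1.001)²) = 60.985115

60.985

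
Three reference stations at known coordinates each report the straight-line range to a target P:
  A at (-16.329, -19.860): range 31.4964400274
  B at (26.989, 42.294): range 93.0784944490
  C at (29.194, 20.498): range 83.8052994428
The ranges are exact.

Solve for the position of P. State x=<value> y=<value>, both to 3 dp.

x=-47.247 y=-13.854

eq1: (x + 16.329)² + (y + 19.860)² = 31.4964400274²
eq2: (x − 26.989)² + (y − 42.294)² = 93.0784944490²
eq3: (x − 29.194)² + (y − 20.498)² = 83.8052994428²
eq3−eq2, eq3−eq1 (x²,y² cancel):
  -4.410·x + 43.592·y = -395.546997
  -91.046·x − 80.716·y = 5419.900681
det = -4.410·-80.716 − 43.592·-91.046 = 4324.834792
x = (-395.546997·-80.716 − 43.592·5419.900681) / 4324.834792 = -47.247432
y = (-4.410·5419.900681 − -395.546997·-91.046) / 4324.834792 = -13.853647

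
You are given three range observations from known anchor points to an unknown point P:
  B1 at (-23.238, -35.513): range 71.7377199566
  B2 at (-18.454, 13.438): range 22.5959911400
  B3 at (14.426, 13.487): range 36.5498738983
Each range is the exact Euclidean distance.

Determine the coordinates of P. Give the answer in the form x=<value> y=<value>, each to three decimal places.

eq1: (x + 23.238)² + (y + 35.513)² = 71.7377199566²
eq2: (x + 18.454)² + (y − 13.438)² = 22.5959911400²
eq3: (x − 14.426)² + (y − 13.487)² = 36.5498738983²
eq1−eq2, eq1−eq3 (x²,y² cancel):
  9.568·x + 97.902·y = 3355.673796
  75.328·x + 98.000·y = 2399.238015
det = 9.568·98.000 − 97.902·75.328 = -6437.097856
x = (3355.673796·98.000 − 97.902·2399.238015) / -6437.097856 = -14.597546
y = (9.568·2399.238015 − 3355.673796·75.328) / -6437.097856 = 35.702469

x=-14.598 y=35.702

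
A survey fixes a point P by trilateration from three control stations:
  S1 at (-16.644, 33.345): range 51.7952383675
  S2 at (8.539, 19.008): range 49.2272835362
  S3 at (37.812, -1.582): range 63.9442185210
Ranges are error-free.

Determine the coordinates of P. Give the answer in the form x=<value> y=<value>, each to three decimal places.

eq1: (x + 16.644)² + (y − 33.345)² = 51.7952383675²
eq2: (x − 8.539)² + (y − 19.008)² = 49.2272835362²
eq3: (x − 37.812)² + (y + 1.582)² = 63.9442185210²
eq2−eq1, eq2−eq3 (x²,y² cancel):
  -50.366·x + 28.674·y = 695.271903
  58.546·x − 41.180·y = -667.506155
det = -50.366·-41.180 − 28.674·58.546 = 395.323876
x = (695.271903·-41.180 − 28.674·-667.506155) / 395.323876 = -24.008733
y = (-50.366·-667.506155 − 695.271903·58.546) / 395.323876 = -17.923971

x=-24.009 y=-17.924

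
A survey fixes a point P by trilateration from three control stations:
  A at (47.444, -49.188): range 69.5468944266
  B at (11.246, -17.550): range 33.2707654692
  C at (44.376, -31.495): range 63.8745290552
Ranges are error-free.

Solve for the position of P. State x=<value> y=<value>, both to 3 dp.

eq1: (x − 47.444)² + (y + 49.188)² = 69.5468944266²
eq2: (x − 11.246)² + (y + 17.550)² = 33.2707654692²
eq3: (x − 44.376)² + (y + 31.495)² = 63.8745290552²
eq1−eq2, eq1−eq3 (x²,y² cancel):
  -72.396·x + 63.276·y = -506.090775
  -6.136·x + 35.386·y = -952.413017
det = -72.396·35.386 − 63.276·-6.136 = -2173.543320
x = (-506.090775·35.386 − 63.276·-952.413017) / -2173.543320 = -19.487239
y = (-72.396·-952.413017 − -506.090775·-6.136) / -2173.543320 = -30.294091

x=-19.487 y=-30.294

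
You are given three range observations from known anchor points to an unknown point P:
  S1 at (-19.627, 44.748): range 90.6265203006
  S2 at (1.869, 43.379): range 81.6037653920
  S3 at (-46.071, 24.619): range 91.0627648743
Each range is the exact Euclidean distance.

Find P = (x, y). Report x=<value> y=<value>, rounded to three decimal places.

eq1: (x + 19.627)² + (y − 44.748)² = 90.6265203006²
eq2: (x − 1.869)² + (y − 43.379)² = 81.6037653920²
eq3: (x + 46.071)² + (y − 24.619)² = 91.0627648743²
eq2−eq3, eq2−eq1 (x²,y² cancel):
  -95.880·x − 37.520·y = -789.851220
  -42.992·x + 2.738·y = -1051.619825
det = -95.880·2.738 − -37.520·-42.992 = -1875.579280
x = (-789.851220·2.738 − -37.520·-1051.619825) / -1875.579280 = 22.190152
y = (-95.880·-1051.619825 − -789.851220·-42.992) / -1875.579280 = -35.654065

x=22.190 y=-35.654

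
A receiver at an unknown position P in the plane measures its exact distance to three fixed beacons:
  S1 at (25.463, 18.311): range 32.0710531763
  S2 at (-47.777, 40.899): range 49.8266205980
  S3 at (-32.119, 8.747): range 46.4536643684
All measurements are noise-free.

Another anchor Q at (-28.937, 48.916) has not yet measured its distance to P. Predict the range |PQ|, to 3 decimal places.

eq1: (x − 25.463)² + (y − 18.311)² = 32.0710531763²
eq2: (x + 47.777)² + (y − 40.899)² = 49.8266205980²
eq3: (x + 32.119)² + (y − 8.747)² = 46.4536643684²
eq3−eq2, eq3−eq1 (x²,y² cancel):
  -31.316·x + 64.304·y = 2522.480573
  115.164·x + 19.128·y = 1004.907401
det = -31.316·19.128 − 64.304·115.164 = -8004.518304
x = (2522.480573·19.128 − 64.304·1004.907401) / -8004.518304 = 2.045040
y = (-31.316·1004.907401 − 2522.480573·115.164) / -8004.518304 = 40.223361
|P − Q| = √((2.045040 − -28.937)² + (40.223361 − 48.916)²) = 32.178389

32.178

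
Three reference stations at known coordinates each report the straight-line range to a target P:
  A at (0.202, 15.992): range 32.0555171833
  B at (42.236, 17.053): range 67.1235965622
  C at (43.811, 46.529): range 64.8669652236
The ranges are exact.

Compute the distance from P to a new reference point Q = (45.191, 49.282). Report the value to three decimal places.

eq1: (x − 0.202)² + (y − 15.992)² = 32.0555171833²
eq2: (x − 42.236)² + (y − 17.053)² = 67.1235965622²
eq3: (x − 43.811)² + (y − 46.529)² = 64.8669652236²
eq1−eq2, eq1−eq3 (x²,y² cancel):
  84.068·x + 2.122·y = -1659.121397
  87.218·x + 61.074·y = 648.399699
det = 84.068·61.074 − 2.122·87.218 = 4949.292436
x = (-1659.121397·61.074 − 2.122·648.399699) / 4949.292436 = -20.751468
y = (84.068·648.399699 − -1659.121397·87.218) / 4949.292436 = 40.251191
|P − Q| = √((-20.751468 − 45.191)² + (40.251191 − 49.282)²) = 66.557979

66.558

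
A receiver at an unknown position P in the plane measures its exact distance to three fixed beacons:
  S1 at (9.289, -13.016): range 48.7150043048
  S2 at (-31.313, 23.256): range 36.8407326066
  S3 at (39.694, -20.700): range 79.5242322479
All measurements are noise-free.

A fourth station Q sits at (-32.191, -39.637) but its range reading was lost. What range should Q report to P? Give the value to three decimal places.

27.910

eq1: (x − 9.289)² + (y + 13.016)² = 48.7150043048²
eq2: (x + 31.313)² + (y − 23.256)² = 36.8407326066²
eq3: (x − 39.694)² + (y + 20.700)² = 79.5242322479²
eq2−eq3, eq2−eq1 (x²,y² cancel):
  142.014·x − 87.912·y = -4484.105805
  81.204·x − 72.544·y = -2281.555793
det = 142.014·-72.544 − -87.912·81.204 = -3163.457568
x = (-4484.105805·-72.544 − -87.912·-2281.555793) / -3163.457568 = -39.424850
y = (142.014·-2281.555793 − -4484.105805·81.204) / -3163.457568 = -12.680576
|P − Q| = √((-39.424850 − -32.191)² + (-12.680576 − -39.637)²) = 27.910166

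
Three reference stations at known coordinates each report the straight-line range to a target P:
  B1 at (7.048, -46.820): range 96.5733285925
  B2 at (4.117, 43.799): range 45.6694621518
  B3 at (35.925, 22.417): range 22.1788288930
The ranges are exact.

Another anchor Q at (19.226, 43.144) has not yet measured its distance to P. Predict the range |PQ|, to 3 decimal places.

30.567

eq1: (x − 7.048)² + (y + 46.820)² = 96.5733285925²
eq2: (x − 4.117)² + (y − 43.799)² = 45.6694621518²
eq3: (x − 35.925)² + (y − 22.417)² = 22.1788288930²
eq2−eq1, eq2−eq3 (x²,y² cancel):
  5.862·x − 181.238·y = -6934.223408
  63.616·x − 42.764·y = 1451.624746
det = 5.862·-42.764 − -181.238·63.616 = 11278.954040
x = (-6934.223408·-42.764 − -181.238·1451.624746) / 11278.954040 = 49.616719
y = (5.862·1451.624746 − -6934.223408·63.616) / 11278.954040 = 39.865131
|P − Q| = √((49.616719 − 19.226)² + (39.865131 − 43.144)²) = 30.567087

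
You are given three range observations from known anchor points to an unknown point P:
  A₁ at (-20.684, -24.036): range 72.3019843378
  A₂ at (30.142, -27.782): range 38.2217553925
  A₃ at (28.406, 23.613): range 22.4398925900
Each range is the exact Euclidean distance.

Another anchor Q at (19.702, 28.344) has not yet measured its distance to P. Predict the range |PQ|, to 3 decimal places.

32.062

eq1: (x + 20.684)² + (y + 24.036)² = 72.3019843378²
eq2: (x − 30.142)² + (y + 27.782)² = 38.2217553925²
eq3: (x − 28.406)² + (y − 23.613)² = 22.4398925900²
eq2−eq1, eq2−eq3 (x²,y² cancel):
  -101.652·x + 7.492·y = -4441.496890
  -3.472·x + 102.790·y = 641.448723
det = -101.652·102.790 − 7.492·-3.472 = -10422.796856
x = (-4441.496890·102.790 − 7.492·641.448723) / -10422.796856 = 44.263282
y = (-101.652·641.448723 − -4441.496890·-3.472) / -10422.796856 = 7.735488
|P − Q| = √((44.263282 − 19.702)² + (7.735488 − 28.344)²) = 32.061930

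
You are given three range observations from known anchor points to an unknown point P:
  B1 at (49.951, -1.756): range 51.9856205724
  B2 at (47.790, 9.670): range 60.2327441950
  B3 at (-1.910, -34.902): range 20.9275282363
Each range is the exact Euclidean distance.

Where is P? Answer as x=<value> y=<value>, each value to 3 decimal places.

x=17.607 y=-42.455

eq1: (x − 49.951)² + (y + 1.756)² = 51.9856205724²
eq2: (x − 47.790)² + (y − 9.670)² = 60.2327441950²
eq3: (x + 1.910)² + (y + 34.902)² = 20.9275282363²
eq2−eq3, eq2−eq1 (x²,y² cancel):
  -99.400·x − 89.144·y = 2034.426739
  4.322·x − 22.852·y = 1046.271664
det = -99.400·-22.852 − -89.144·4.322 = 2656.769168
x = (2034.426739·-22.852 − -89.144·1046.271664) / 2656.769168 = 17.607146
y = (-99.400·1046.271664 − 2034.426739·4.322) / 2656.769168 = -42.454646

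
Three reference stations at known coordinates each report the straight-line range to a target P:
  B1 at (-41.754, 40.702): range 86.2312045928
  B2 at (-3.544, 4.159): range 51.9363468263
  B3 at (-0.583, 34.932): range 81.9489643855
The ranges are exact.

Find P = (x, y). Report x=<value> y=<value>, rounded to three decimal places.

x=-23.839 y=-43.648

eq1: (x + 41.754)² + (y − 40.702)² = 86.2312045928²
eq2: (x + 3.544)² + (y − 4.159)² = 51.9363468263²
eq3: (x + 0.583)² + (y − 34.932)² = 81.9489643855²
eq3−eq1, eq3−eq2 (x²,y² cancel):
  -82.342·x + 11.540·y = 1459.276925
  -5.922·x − 61.546·y = 2827.521346
det = -82.342·-61.546 − 11.540·-5.922 = 5136.160612
x = (1459.276925·-61.546 − 11.540·2827.521346) / 5136.160612 = -23.839257
y = (-82.342·2827.521346 − 1459.276925·-5.922) / 5136.160612 = -43.647764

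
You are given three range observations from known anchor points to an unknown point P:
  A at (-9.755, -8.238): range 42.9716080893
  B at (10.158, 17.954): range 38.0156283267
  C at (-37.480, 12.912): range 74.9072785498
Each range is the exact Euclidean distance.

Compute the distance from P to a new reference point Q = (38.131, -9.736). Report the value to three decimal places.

5.782

eq1: (x + 9.755)² + (y + 8.238)² = 42.9716080893²
eq2: (x − 10.158)² + (y − 17.954)² = 38.0156283267²
eq3: (x + 37.480)² + (y − 12.912)² = 74.9072785498²
eq3−eq1, eq3−eq2 (x²,y² cancel):
  55.450·x − 42.300·y = 2356.095803
  95.276·x + 10.084·y = 3019.973319
det = 55.450·10.084 − -42.300·95.276 = 4589.332600
x = (2356.095803·10.084 − -42.300·3019.973319) / 4589.332600 = 33.012151
y = (55.450·3019.973319 − 2356.095803·95.276) / 4589.332600 = -12.424870
|P − Q| = √((33.012151 − 38.131)² + (-12.424870 − -9.736)²) = 5.782096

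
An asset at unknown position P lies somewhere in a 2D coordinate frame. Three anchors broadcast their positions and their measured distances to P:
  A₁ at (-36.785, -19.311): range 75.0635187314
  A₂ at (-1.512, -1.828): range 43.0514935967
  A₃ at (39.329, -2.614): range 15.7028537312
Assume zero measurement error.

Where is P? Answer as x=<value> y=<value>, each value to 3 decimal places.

eq1: (x + 36.785)² + (y + 19.311)² = 75.0635187314²
eq2: (x + 1.512)² + (y + 1.828)² = 43.0514935967²
eq3: (x − 39.329)² + (y + 2.614)² = 15.7028537312²
eq2−eq1, eq2−eq3 (x²,y² cancel):
  -70.546·x − 34.966·y = -2060.677525
  81.682·x − 1.572·y = 3154.826995
det = -70.546·-1.572 − -34.966·81.682 = 2966.991124
x = (-2060.677525·-1.572 − -34.966·3154.826995) / 2966.991124 = 38.271454
y = (-70.546·3154.826995 − -2060.677525·81.682) / 2966.991124 = -18.281202

x=38.271 y=-18.281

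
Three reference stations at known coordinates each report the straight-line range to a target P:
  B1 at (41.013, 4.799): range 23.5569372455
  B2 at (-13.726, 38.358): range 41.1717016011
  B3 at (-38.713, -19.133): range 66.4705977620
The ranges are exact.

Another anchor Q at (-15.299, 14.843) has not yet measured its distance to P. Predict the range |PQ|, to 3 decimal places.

34.475

eq1: (x − 41.013)² + (y − 4.799)² = 23.5569372455²
eq2: (x + 13.726)² + (y − 38.358)² = 41.1717016011²
eq3: (x + 38.713)² + (y + 19.133)² = 66.4705977620²
eq3−eq2, eq3−eq1 (x²,y² cancel):
  49.974·x + 114.982·y = 2518.202536
  159.452·x + 47.864·y = 3703.739586
det = 49.974·47.864 − 114.982·159.452 = -15942.154328
x = (2518.202536·47.864 − 114.982·3703.739586) / -15942.154328 = 19.152502
y = (49.974·3703.739586 − 2518.202536·159.452) / -15942.154328 = 13.576694
|P − Q| = √((19.152502 − -15.299)² + (13.576694 − 14.843)²) = 34.474766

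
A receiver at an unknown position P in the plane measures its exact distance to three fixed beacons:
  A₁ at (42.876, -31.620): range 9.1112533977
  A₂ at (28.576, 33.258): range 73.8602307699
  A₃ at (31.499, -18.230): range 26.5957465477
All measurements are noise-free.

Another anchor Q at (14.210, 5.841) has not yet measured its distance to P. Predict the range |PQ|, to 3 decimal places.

eq1: (x − 42.876)² + (y + 31.620)² = 9.1112533977²
eq2: (x − 28.576)² + (y − 33.258)² = 73.8602307699²
eq3: (x − 31.499)² + (y + 18.230)² = 26.5957465477²
eq3−eq2, eq3−eq1 (x²,y² cancel):
  -5.846·x + 102.976·y = -4149.837516
  22.754·x − 26.780·y = 2137.974671
det = -5.846·-26.780 − 102.976·22.754 = -2186.560024
x = (-4149.837516·-26.780 − 102.976·2137.974671) / -2186.560024 = 49.862537
y = (-5.846·2137.974671 − -4149.837516·22.754) / -2186.560024 = -37.468353
|P − Q| = √((49.862537 − 14.210)² + (-37.468353 − 5.841)²) = 56.096377

56.096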